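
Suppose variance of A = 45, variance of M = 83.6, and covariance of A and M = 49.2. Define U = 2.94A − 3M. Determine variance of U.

variance of U = 273.474

variance of U = a²·variance of A + b²·variance of M + 2ab·covariance of A and M with a = 2.94, b = -3.
= 2.94²·45 + (-3)²·83.6 + 2·2.94·(-3)·49.2
= 388.962 + 752.4 + (-867.888) = 273.474.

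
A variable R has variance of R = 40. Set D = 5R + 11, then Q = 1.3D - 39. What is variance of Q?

variance of D = 5²·40 = 1000.
variance of Q = 1.3²·1000 = 1690.

variance of Q = 1690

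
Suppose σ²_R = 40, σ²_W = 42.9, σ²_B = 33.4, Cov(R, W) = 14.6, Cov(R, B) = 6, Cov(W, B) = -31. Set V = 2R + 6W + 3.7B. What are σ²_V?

σ²_V = 1224.446

σ²_V = a²·σ²_R + b²·σ²_W + c²·σ²_B + 2ab·Cov(R, W) + 2ac·Cov(R, B) + 2bc·Cov(W, B), with a = 2, b = 6, c = 3.7.
= 160 + 1544.4 + 457.246 + 350.4 + 88.8 + (-1376.4)
= 1224.446.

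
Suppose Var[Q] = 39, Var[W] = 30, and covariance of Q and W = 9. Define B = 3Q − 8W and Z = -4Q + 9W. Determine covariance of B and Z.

covariance of B and Z = -2097

By bilinearity, covariance of B and Z = ac·Var[Q] + bd·Var[W] + (ad+bc)·covariance of Q and W, with a=3, b=-8, c=-4, d=9.
ac·Var[Q] = 3·(-4)·39 = -468
bd·Var[W] = (-8)·9·30 = -2160
(ad+bc)·covariance of Q and W = (59)·9 = 531
covariance of B and Z = -468 + (-2160) + 531 = -2097.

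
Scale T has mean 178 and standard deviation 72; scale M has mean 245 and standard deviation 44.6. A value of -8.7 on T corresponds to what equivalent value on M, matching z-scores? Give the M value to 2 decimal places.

M = 129.35

z = (-8.7 − 178)/72 ≈ -2.5931.
M = 245 + z·44.6 = 245 + (-8.7 − 178)·44.6/72 ≈ 129.35.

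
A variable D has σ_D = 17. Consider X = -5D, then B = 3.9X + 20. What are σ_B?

σ_X = |-5|·17 = 85.
σ_B = |3.9|·85 = 331.5.

σ_B = 331.5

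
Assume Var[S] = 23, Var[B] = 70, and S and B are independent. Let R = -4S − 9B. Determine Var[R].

Var[R] = 6038

Var[R] = a²·Var[S] + b²·Var[B] + 2ab·Cov(S, B) with a = -4, b = -9.
Independence gives Cov(S, B) = 0.
= (-4)²·23 + (-9)²·70 + 2·(-4)·(-9)·0
= 368 + 5670 + 0 = 6038.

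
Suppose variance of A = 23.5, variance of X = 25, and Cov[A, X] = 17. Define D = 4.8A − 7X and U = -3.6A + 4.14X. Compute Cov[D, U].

By bilinearity, Cov[D, U] = ac·variance of A + bd·variance of X + (ad+bc)·Cov[A, X], with a=4.8, b=-7, c=-3.6, d=4.14.
ac·variance of A = 4.8·(-3.6)·23.5 = -406.08
bd·variance of X = (-7)·4.14·25 = -724.5
(ad+bc)·Cov[A, X] = (45.072)·17 = 766.224
Cov[D, U] = -406.08 + (-724.5) + 766.224 = -364.356.

Cov[D, U] = -364.356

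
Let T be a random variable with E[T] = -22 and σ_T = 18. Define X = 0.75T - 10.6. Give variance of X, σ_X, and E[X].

variance of X = 182.25, σ_X = 13.5, E[X] = -27.1

X = 0.75T - 10.6 is linear with a = 0.75, b = -10.6.
variance of T = 18² = 324.
variance of X = a²·variance of T = 0.75²·324 = 182.25 (the additive constant -10.6 does not affect variance).
σ_X = |a|·σ_T = |0.75|·18 = 13.5.
E[X] = a·E[T] + b = 0.75·(-22) + (-10.6) = -27.1.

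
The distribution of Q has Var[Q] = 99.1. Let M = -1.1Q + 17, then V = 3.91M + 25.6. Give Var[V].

Var[V] = 1833.2113591

Var[M] = (-1.1)²·99.1 = 119.911.
Var[V] = 3.91²·119.911 = 1833.2113591.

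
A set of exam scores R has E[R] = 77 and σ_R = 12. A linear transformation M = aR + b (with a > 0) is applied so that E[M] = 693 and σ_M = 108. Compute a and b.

a = 9, b = 0

σ_M = a·σ_R (a > 0), so a = 108/12 = 9.
E[M] = a·E[R] + b, so b = 693 − 9·77 = 0.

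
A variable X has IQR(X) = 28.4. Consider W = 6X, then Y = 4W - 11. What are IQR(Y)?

IQR(Y) = 681.6

IQR(W) = |6|·28.4 = 170.4.
IQR(Y) = |4|·170.4 = 681.6.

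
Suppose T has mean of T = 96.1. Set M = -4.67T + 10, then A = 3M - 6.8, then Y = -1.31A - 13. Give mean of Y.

mean of M = (-4.67)·96.1 + 10 = -438.787.
mean of A = 3·(-438.787) + (-6.8) = -1323.161.
mean of Y = (-1.31)·(-1323.161) + (-13) = 1720.34091.

mean of Y = 1720.34091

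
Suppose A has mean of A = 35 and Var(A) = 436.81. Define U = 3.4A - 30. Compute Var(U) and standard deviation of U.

U = 3.4A - 30 is linear with a = 3.4, b = -30.
Var(U) = a²·Var(A) = 3.4²·436.81 = 5049.5236 (the additive constant -30 does not affect variance).
standard deviation of A = √436.81 = 20.9.
standard deviation of U = |a|·standard deviation of A = |3.4|·20.9 = 71.06.

Var(U) = 5049.5236, standard deviation of U = 71.06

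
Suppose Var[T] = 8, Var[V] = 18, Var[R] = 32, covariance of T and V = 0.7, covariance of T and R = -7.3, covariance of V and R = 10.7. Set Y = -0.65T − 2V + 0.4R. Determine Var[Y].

Var[Y] = 68.996

Var[Y] = a²·Var[T] + b²·Var[V] + c²·Var[R] + 2ab·covariance of T and V + 2ac·covariance of T and R + 2bc·covariance of V and R, with a = -0.65, b = -2, c = 0.4.
= 3.38 + 72 + 5.12 + 1.82 + 3.796 + (-17.12)
= 68.996.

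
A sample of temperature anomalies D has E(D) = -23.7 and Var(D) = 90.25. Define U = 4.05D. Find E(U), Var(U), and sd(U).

E(U) = -95.985, Var(U) = 1480.325625, sd(U) = 38.475

U = 4.05D is linear with a = 4.05, b = 0.
E(U) = a·E(D) + b = 4.05·(-23.7) = -95.985.
Var(U) = a²·Var(D) = 4.05²·90.25 = 1480.325625.
sd(D) = √90.25 = 9.5.
sd(U) = |a|·sd(D) = |4.05|·9.5 = 38.475.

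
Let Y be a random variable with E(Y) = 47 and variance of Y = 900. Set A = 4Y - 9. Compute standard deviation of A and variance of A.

standard deviation of A = 120, variance of A = 14400

A = 4Y - 9 is linear with a = 4, b = -9.
standard deviation of Y = √900 = 30.
standard deviation of A = |a|·standard deviation of Y = |4|·30 = 120.
variance of A = a²·variance of Y = 4²·900 = 14400 (the additive constant -9 does not affect variance).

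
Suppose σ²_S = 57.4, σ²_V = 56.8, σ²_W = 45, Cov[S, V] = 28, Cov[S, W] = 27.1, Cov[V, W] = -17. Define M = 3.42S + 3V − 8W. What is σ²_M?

σ²_M = a²·σ²_S + b²·σ²_V + c²·σ²_W + 2ab·Cov[S, V] + 2ac·Cov[S, W] + 2bc·Cov[V, W], with a = 3.42, b = 3, c = -8.
= 671.37336 + 511.2 + 2880 + 574.56 + (-1482.912) + 816
= 3970.22136.

σ²_M = 3970.22136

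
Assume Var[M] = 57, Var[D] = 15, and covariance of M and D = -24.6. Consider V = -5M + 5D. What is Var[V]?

Var[V] = a²·Var[M] + b²·Var[D] + 2ab·covariance of M and D with a = -5, b = 5.
= (-5)²·57 + 5²·15 + 2·(-5)·5·(-24.6)
= 1425 + 375 + 1230 = 3030.

Var[V] = 3030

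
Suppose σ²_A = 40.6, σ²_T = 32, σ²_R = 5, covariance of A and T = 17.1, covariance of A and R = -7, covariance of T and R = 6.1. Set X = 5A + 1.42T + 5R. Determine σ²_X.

σ²_X = 1183.9648

σ²_X = a²·σ²_A + b²·σ²_T + c²·σ²_R + 2ab·covariance of A and T + 2ac·covariance of A and R + 2bc·covariance of T and R, with a = 5, b = 1.42, c = 5.
= 1015 + 64.5248 + 125 + 242.82 + (-350) + 86.62
= 1183.9648.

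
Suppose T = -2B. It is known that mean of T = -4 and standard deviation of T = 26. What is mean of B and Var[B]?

mean of B = 2, Var[B] = 169

From T = -2B: mean of T = a·mean of B + b, so mean of B = (mean of T − b)/a = (-4 − 0)/(-2) = 2.
Var[T] = 26² = 676.
Var[T] = a²·Var[B], so Var[B] = 676/(-2)² = 169.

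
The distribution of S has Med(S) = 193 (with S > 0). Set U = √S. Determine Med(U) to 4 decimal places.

Med(U) = 13.8924

√S is monotone on this domain, so Med(U) = √(193) ≈ 13.8924.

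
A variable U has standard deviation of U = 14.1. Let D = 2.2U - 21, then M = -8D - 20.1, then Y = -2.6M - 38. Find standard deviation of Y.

standard deviation of D = |2.2|·14.1 = 31.02.
standard deviation of M = |-8|·31.02 = 248.16.
standard deviation of Y = |-2.6|·248.16 = 645.216.

standard deviation of Y = 645.216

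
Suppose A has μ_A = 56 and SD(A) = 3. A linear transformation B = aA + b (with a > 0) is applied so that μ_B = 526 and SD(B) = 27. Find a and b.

a = 9, b = 22

SD(B) = a·SD(A) (a > 0), so a = 27/3 = 9.
μ_B = a·μ_A + b, so b = 526 − 9·56 = 22.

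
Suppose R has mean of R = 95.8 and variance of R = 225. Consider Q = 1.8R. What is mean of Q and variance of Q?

Q = 1.8R is linear with a = 1.8, b = 0.
mean of Q = a·mean of R + b = 1.8·95.8 = 172.44.
variance of Q = a²·variance of R = 1.8²·225 = 729.

mean of Q = 172.44, variance of Q = 729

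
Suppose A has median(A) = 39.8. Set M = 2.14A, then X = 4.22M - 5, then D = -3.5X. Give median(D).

median(M) = 2.14·39.8 = 85.172.
median(X) = 4.22·85.172 + (-5) = 354.42584.
median(D) = (-3.5)·354.42584 = -1240.49044.

median(D) = -1240.49044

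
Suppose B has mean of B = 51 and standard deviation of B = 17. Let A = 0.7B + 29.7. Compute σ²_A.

A = 0.7B + 29.7 is linear with a = 0.7, b = 29.7.
σ²_B = 17² = 289.
σ²_A = a²·σ²_B = 0.7²·289 = 141.61 (the additive constant 29.7 does not affect variance).

σ²_A = 141.61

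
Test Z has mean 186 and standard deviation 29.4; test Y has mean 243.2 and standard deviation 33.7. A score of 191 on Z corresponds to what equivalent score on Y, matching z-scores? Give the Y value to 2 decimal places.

Y = 248.93

z = (191 − 186)/29.4 ≈ 0.1701.
Y = 243.2 + z·33.7 = 243.2 + (191 − 186)·33.7/29.4 ≈ 248.93.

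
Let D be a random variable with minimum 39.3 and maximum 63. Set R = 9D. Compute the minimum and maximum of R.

min(R) = 353.7, max(R) = 567

a = 9 > 0, so min(R) = a·min(D)+b = 9·39.3 = 353.7 and max(R) = 9·63 = 567.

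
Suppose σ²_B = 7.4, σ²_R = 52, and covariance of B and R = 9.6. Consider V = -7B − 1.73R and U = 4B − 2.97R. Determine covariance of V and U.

By bilinearity, covariance of V and U = ac·σ²_B + bd·σ²_R + (ad+bc)·covariance of B and R, with a=-7, b=-1.73, c=4, d=-2.97.
ac·σ²_B = (-7)·4·7.4 = -207.2
bd·σ²_R = (-1.73)·(-2.97)·52 = 267.1812
(ad+bc)·covariance of B and R = (13.87)·9.6 = 133.152
covariance of V and U = -207.2 + 267.1812 + 133.152 = 193.1332.

covariance of V and U = 193.1332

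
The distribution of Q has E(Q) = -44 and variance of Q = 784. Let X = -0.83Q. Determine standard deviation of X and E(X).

X = -0.83Q is linear with a = -0.83, b = 0.
standard deviation of Q = √784 = 28.
standard deviation of X = |a|·standard deviation of Q = |-0.83|·28 = 23.24.
E(X) = a·E(Q) + b = (-0.83)·(-44) = 36.52.

standard deviation of X = 23.24, E(X) = 36.52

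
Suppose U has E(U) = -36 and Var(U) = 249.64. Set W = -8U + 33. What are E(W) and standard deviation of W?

E(W) = 321, standard deviation of W = 126.4

W = -8U + 33 is linear with a = -8, b = 33.
E(W) = a·E(U) + b = (-8)·(-36) + 33 = 321.
standard deviation of U = √249.64 = 15.8.
standard deviation of W = |a|·standard deviation of U = |-8|·15.8 = 126.4.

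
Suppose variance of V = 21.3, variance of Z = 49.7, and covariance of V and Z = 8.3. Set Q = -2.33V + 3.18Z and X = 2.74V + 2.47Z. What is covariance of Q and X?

covariance of Q and X = 278.94239

By bilinearity, covariance of Q and X = ac·variance of V + bd·variance of Z + (ad+bc)·covariance of V and Z, with a=-2.33, b=3.18, c=2.74, d=2.47.
ac·variance of V = (-2.33)·2.74·21.3 = -135.98346
bd·variance of Z = 3.18·2.47·49.7 = 390.37362
(ad+bc)·covariance of V and Z = (2.9581)·8.3 = 24.55223
covariance of Q and X = -135.98346 + 390.37362 + 24.55223 = 278.94239.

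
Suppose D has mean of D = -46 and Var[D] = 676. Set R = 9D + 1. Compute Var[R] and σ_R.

R = 9D + 1 is linear with a = 9, b = 1.
Var[R] = a²·Var[D] = 9²·676 = 54756 (the additive constant 1 does not affect variance).
σ_D = √676 = 26.
σ_R = |a|·σ_D = |9|·26 = 234.

Var[R] = 54756, σ_R = 234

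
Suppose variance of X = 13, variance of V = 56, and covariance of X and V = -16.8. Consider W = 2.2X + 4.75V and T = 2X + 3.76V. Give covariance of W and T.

covariance of W and T = 758.7904

By bilinearity, covariance of W and T = ac·variance of X + bd·variance of V + (ad+bc)·covariance of X and V, with a=2.2, b=4.75, c=2, d=3.76.
ac·variance of X = 2.2·2·13 = 57.2
bd·variance of V = 4.75·3.76·56 = 1000.16
(ad+bc)·covariance of X and V = (17.772)·(-16.8) = -298.5696
covariance of W and T = 57.2 + 1000.16 + (-298.5696) = 758.7904.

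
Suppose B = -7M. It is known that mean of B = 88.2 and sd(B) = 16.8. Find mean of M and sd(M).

mean of M = -12.6, sd(M) = 2.4

From B = -7M: mean of B = a·mean of M + b, so mean of M = (mean of B − b)/a = (88.2 − 0)/(-7) = -12.6.
sd(B) = |a|·sd(M), so sd(M) = 16.8/|-7| = 2.4.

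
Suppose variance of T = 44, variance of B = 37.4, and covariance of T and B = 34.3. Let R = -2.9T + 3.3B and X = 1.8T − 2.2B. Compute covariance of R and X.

covariance of R and X = -78.628

By bilinearity, covariance of R and X = ac·variance of T + bd·variance of B + (ad+bc)·covariance of T and B, with a=-2.9, b=3.3, c=1.8, d=-2.2.
ac·variance of T = (-2.9)·1.8·44 = -229.68
bd·variance of B = 3.3·(-2.2)·37.4 = -271.524
(ad+bc)·covariance of T and B = (12.32)·34.3 = 422.576
covariance of R and X = -229.68 + (-271.524) + 422.576 = -78.628.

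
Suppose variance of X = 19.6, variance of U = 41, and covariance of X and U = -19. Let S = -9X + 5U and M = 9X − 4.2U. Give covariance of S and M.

covariance of S and M = -4021.8

By bilinearity, covariance of S and M = ac·variance of X + bd·variance of U + (ad+bc)·covariance of X and U, with a=-9, b=5, c=9, d=-4.2.
ac·variance of X = (-9)·9·19.6 = -1587.6
bd·variance of U = 5·(-4.2)·41 = -861
(ad+bc)·covariance of X and U = (82.8)·(-19) = -1573.2
covariance of S and M = -1587.6 + (-861) + (-1573.2) = -4021.8.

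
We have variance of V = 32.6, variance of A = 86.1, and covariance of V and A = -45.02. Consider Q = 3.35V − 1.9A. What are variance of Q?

variance of Q = a²·variance of V + b²·variance of A + 2ab·covariance of V and A with a = 3.35, b = -1.9.
= 3.35²·32.6 + (-1.9)²·86.1 + 2·3.35·(-1.9)·(-45.02)
= 365.8535 + 310.821 + 573.1046 = 1249.7791.

variance of Q = 1249.7791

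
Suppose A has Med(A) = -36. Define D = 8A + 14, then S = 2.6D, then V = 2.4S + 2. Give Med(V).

Med(V) = -1707.76

Med(D) = 8·(-36) + 14 = -274.
Med(S) = 2.6·(-274) = -712.4.
Med(V) = 2.4·(-712.4) + 2 = -1707.76.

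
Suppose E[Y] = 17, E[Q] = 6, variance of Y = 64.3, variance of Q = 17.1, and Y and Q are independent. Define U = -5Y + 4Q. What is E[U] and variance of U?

E[U] = (-5)·E[Y] + 4·E[Q] = (-5)·17 + 4·6 = -61.
variance of U = a²·variance of Y + b²·variance of Q + 2ab·Cov[Y, Q] with a = -5, b = 4.
Independence gives Cov[Y, Q] = 0.
= (-5)²·64.3 + 4²·17.1 + 2·(-5)·4·0
= 1607.5 + 273.6 + 0 = 1881.1.

E[U] = -61, variance of U = 1881.1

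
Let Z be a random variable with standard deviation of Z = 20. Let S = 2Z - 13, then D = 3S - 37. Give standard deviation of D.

standard deviation of S = |2|·20 = 40.
standard deviation of D = |3|·40 = 120.

standard deviation of D = 120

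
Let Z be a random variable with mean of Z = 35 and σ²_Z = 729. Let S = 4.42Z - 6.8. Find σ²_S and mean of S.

σ²_S = 14242.0356, mean of S = 147.9

S = 4.42Z - 6.8 is linear with a = 4.42, b = -6.8.
σ²_S = a²·σ²_Z = 4.42²·729 = 14242.0356 (the additive constant -6.8 does not affect variance).
mean of S = a·mean of Z + b = 4.42·35 + (-6.8) = 147.9.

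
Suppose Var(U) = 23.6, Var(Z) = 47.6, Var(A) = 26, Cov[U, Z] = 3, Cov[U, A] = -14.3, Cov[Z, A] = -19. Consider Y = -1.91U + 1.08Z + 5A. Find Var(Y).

Var(Y) = 847.169

Var(Y) = a²·Var(U) + b²·Var(Z) + c²·Var(A) + 2ab·Cov[U, Z] + 2ac·Cov[U, A] + 2bc·Cov[Z, A], with a = -1.91, b = 1.08, c = 5.
= 86.09516 + 55.52064 + 650 + (-12.3768) + 273.13 + (-205.2)
= 847.169.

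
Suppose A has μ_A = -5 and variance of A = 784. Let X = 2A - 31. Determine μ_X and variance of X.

μ_X = -41, variance of X = 3136

X = 2A - 31 is linear with a = 2, b = -31.
μ_X = a·μ_A + b = 2·(-5) + (-31) = -41.
variance of X = a²·variance of A = 2²·784 = 3136 (the additive constant -31 does not affect variance).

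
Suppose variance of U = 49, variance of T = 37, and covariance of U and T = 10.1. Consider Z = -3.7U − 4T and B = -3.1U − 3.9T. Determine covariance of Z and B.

By bilinearity, covariance of Z and B = ac·variance of U + bd·variance of T + (ad+bc)·covariance of U and T, with a=-3.7, b=-4, c=-3.1, d=-3.9.
ac·variance of U = (-3.7)·(-3.1)·49 = 562.03
bd·variance of T = (-4)·(-3.9)·37 = 577.2
(ad+bc)·covariance of U and T = (26.83)·10.1 = 270.983
covariance of Z and B = 562.03 + 577.2 + 270.983 = 1410.213.

covariance of Z and B = 1410.213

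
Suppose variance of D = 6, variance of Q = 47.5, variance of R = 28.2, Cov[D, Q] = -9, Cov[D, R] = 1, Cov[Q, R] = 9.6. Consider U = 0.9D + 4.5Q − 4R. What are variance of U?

variance of U = 992.235

variance of U = a²·variance of D + b²·variance of Q + c²·variance of R + 2ab·Cov[D, Q] + 2ac·Cov[D, R] + 2bc·Cov[Q, R], with a = 0.9, b = 4.5, c = -4.
= 4.86 + 961.875 + 451.2 + (-72.9) + (-7.2) + (-345.6)
= 992.235.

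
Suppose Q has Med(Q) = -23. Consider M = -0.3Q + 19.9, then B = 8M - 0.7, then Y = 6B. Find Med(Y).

Med(Y) = 1282.2

Med(M) = (-0.3)·(-23) + 19.9 = 26.8.
Med(B) = 8·26.8 + (-0.7) = 213.7.
Med(Y) = 6·213.7 = 1282.2.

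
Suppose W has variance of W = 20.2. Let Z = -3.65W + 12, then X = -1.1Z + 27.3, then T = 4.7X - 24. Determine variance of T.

variance of T = 7193.13455905

variance of Z = (-3.65)²·20.2 = 269.1145.
variance of X = (-1.1)²·269.1145 = 325.628545.
variance of T = 4.7²·325.628545 = 7193.13455905.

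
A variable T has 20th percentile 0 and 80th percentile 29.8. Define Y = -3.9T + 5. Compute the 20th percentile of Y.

20th percentile of Y = -111.22

Since a = -3.9 < 0 the transformation is decreasing, reversing order: the 20th percentile of Y corresponds to the 80th percentile of T.
So P_{20}(Y) = a·P_{80}(T) + b = (-3.9)·29.8 + 5 = -111.22.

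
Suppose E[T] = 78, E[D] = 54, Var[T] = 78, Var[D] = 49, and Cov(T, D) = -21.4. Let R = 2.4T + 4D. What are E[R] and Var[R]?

E[R] = 403.2, Var[R] = 822.4

E[R] = 2.4·E[T] + 4·E[D] = 2.4·78 + 4·54 = 403.2.
Var[R] = a²·Var[T] + b²·Var[D] + 2ab·Cov(T, D) with a = 2.4, b = 4.
= 2.4²·78 + 4²·49 + 2·2.4·4·(-21.4)
= 449.28 + 784 + (-410.88) = 822.4.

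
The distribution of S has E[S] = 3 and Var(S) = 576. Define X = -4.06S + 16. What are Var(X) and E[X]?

Var(X) = 9494.5536, E[X] = 3.82

X = -4.06S + 16 is linear with a = -4.06, b = 16.
Var(X) = a²·Var(S) = (-4.06)²·576 = 9494.5536 (the additive constant 16 does not affect variance).
E[X] = a·E[S] + b = (-4.06)·3 + 16 = 3.82.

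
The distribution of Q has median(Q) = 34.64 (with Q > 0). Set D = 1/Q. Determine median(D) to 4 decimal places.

1/Q is monotone on this domain, so median(D) = 1/(34.64) ≈ 0.0289.

median(D) = 0.0289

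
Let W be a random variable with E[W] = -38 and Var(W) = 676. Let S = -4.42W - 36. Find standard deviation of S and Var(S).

S = -4.42W - 36 is linear with a = -4.42, b = -36.
standard deviation of W = √676 = 26.
standard deviation of S = |a|·standard deviation of W = |-4.42|·26 = 114.92.
Var(S) = a²·Var(W) = (-4.42)²·676 = 13206.6064 (the additive constant -36 does not affect variance).

standard deviation of S = 114.92, Var(S) = 13206.6064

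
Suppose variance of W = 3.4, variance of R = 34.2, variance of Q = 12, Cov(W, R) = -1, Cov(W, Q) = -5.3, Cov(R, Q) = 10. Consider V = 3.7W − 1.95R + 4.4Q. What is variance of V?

variance of V = a²·variance of W + b²·variance of R + c²·variance of Q + 2ab·Cov(W, R) + 2ac·Cov(W, Q) + 2bc·Cov(R, Q), with a = 3.7, b = -1.95, c = 4.4.
= 46.546 + 130.0455 + 232.32 + 14.43 + (-172.568) + (-171.6)
= 79.1735.

variance of V = 79.1735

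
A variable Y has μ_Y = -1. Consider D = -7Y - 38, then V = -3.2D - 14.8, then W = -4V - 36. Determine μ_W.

μ_D = (-7)·(-1) + (-38) = -31.
μ_V = (-3.2)·(-31) + (-14.8) = 84.4.
μ_W = (-4)·84.4 + (-36) = -373.6.

μ_W = -373.6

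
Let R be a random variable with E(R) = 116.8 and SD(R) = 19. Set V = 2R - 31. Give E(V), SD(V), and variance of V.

V = 2R - 31 is linear with a = 2, b = -31.
E(V) = a·E(R) + b = 2·116.8 + (-31) = 202.6.
SD(V) = |a|·SD(R) = |2|·19 = 38.
variance of R = 19² = 361.
variance of V = a²·variance of R = 2²·361 = 1444 (the additive constant -31 does not affect variance).

E(V) = 202.6, SD(V) = 38, variance of V = 1444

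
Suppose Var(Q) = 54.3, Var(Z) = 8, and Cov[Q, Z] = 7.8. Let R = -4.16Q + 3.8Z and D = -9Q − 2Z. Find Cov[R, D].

Cov[R, D] = 1770.328

By bilinearity, Cov[R, D] = ac·Var(Q) + bd·Var(Z) + (ad+bc)·Cov[Q, Z], with a=-4.16, b=3.8, c=-9, d=-2.
ac·Var(Q) = (-4.16)·(-9)·54.3 = 2032.992
bd·Var(Z) = 3.8·(-2)·8 = -60.8
(ad+bc)·Cov[Q, Z] = (-25.88)·7.8 = -201.864
Cov[R, D] = 2032.992 + (-60.8) + (-201.864) = 1770.328.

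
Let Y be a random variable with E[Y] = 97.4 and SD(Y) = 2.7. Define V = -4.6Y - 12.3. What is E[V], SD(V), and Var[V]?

V = -4.6Y - 12.3 is linear with a = -4.6, b = -12.3.
E[V] = a·E[Y] + b = (-4.6)·97.4 + (-12.3) = -460.34.
SD(V) = |a|·SD(Y) = |-4.6|·2.7 = 12.42.
Var[Y] = 2.7² = 7.29.
Var[V] = a²·Var[Y] = (-4.6)²·7.29 = 154.2564 (the additive constant -12.3 does not affect variance).

E[V] = -460.34, SD(V) = 12.42, Var[V] = 154.2564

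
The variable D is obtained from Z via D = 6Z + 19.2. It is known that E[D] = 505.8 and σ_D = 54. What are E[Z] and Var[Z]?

E[Z] = 81.1, Var[Z] = 81

From D = 6Z + 19.2: E[D] = a·E[Z] + b, so E[Z] = (E[D] − b)/a = (505.8 − 19.2)/6 = 81.1.
Var[D] = 54² = 2916.
Var[D] = a²·Var[Z], so Var[Z] = 2916/6² = 81.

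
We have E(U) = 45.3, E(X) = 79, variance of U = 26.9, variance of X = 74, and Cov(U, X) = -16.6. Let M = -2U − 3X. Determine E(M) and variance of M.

E(M) = -327.6, variance of M = 574.4

E(M) = (-2)·E(U) + (-3)·E(X) = (-2)·45.3 + (-3)·79 = -327.6.
variance of M = a²·variance of U + b²·variance of X + 2ab·Cov(U, X) with a = -2, b = -3.
= (-2)²·26.9 + (-3)²·74 + 2·(-2)·(-3)·(-16.6)
= 107.6 + 666 + (-199.2) = 574.4.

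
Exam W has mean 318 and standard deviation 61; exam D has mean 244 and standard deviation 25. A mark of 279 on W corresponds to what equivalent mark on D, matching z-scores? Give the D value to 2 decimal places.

z = (279 − 318)/61 ≈ -0.6393.
D = 244 + z·25 = 244 + (279 − 318)·25/61 ≈ 228.02.

D = 228.02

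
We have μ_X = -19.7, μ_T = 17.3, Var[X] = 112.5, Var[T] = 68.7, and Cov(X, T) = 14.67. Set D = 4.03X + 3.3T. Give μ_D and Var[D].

μ_D = 4.03·μ_X + 3.3·μ_T = 4.03·(-19.7) + 3.3·17.3 = -22.301.
Var[D] = a²·Var[X] + b²·Var[T] + 2ab·Cov(X, T) with a = 4.03, b = 3.3.
= 4.03²·112.5 + 3.3²·68.7 + 2·4.03·3.3·14.67
= 1827.10125 + 748.143 + 390.19266 = 2965.43691.

μ_D = -22.301, Var[D] = 2965.43691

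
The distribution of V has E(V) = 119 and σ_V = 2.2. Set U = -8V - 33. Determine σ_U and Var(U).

σ_U = 17.6, Var(U) = 309.76

U = -8V - 33 is linear with a = -8, b = -33.
σ_U = |a|·σ_V = |-8|·2.2 = 17.6.
Var(V) = 2.2² = 4.84.
Var(U) = a²·Var(V) = (-8)²·4.84 = 309.76 (the additive constant -33 does not affect variance).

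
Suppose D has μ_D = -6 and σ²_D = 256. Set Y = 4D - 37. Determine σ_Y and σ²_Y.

σ_Y = 64, σ²_Y = 4096

Y = 4D - 37 is linear with a = 4, b = -37.
σ_D = √256 = 16.
σ_Y = |a|·σ_D = |4|·16 = 64.
σ²_Y = a²·σ²_D = 4²·256 = 4096 (the additive constant -37 does not affect variance).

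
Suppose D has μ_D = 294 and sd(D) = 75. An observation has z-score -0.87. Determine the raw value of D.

D = 228.75

D = μ_D + z·sd(D) = 294 + (-0.87)·75 = 228.75.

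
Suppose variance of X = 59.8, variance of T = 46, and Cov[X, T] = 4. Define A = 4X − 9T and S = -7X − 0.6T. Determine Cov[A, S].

By bilinearity, Cov[A, S] = ac·variance of X + bd·variance of T + (ad+bc)·Cov[X, T], with a=4, b=-9, c=-7, d=-0.6.
ac·variance of X = 4·(-7)·59.8 = -1674.4
bd·variance of T = (-9)·(-0.6)·46 = 248.4
(ad+bc)·Cov[X, T] = (60.6)·4 = 242.4
Cov[A, S] = -1674.4 + 248.4 + 242.4 = -1183.6.

Cov[A, S] = -1183.6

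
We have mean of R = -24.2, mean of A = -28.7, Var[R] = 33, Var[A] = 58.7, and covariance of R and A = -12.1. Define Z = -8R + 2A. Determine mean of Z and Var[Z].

mean of Z = (-8)·mean of R + 2·mean of A = (-8)·(-24.2) + 2·(-28.7) = 136.2.
Var[Z] = a²·Var[R] + b²·Var[A] + 2ab·covariance of R and A with a = -8, b = 2.
= (-8)²·33 + 2²·58.7 + 2·(-8)·2·(-12.1)
= 2112 + 234.8 + 387.2 = 2734.

mean of Z = 136.2, Var[Z] = 2734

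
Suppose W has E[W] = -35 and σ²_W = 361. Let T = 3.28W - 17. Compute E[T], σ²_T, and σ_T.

E[T] = -131.8, σ²_T = 3883.7824, σ_T = 62.32

T = 3.28W - 17 is linear with a = 3.28, b = -17.
E[T] = a·E[W] + b = 3.28·(-35) + (-17) = -131.8.
σ²_T = a²·σ²_W = 3.28²·361 = 3883.7824 (the additive constant -17 does not affect variance).
σ_W = √361 = 19.
σ_T = |a|·σ_W = |3.28|·19 = 62.32.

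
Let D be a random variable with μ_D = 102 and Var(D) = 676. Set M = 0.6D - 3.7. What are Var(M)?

M = 0.6D - 3.7 is linear with a = 0.6, b = -3.7.
Var(M) = a²·Var(D) = 0.6²·676 = 243.36 (the additive constant -3.7 does not affect variance).

Var(M) = 243.36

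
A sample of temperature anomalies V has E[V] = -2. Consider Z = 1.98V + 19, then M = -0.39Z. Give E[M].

E[M] = -5.8656

E[Z] = 1.98·(-2) + 19 = 15.04.
E[M] = (-0.39)·15.04 = -5.8656.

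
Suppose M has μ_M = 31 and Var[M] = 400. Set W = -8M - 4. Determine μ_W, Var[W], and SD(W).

W = -8M - 4 is linear with a = -8, b = -4.
μ_W = a·μ_M + b = (-8)·31 + (-4) = -252.
Var[W] = a²·Var[M] = (-8)²·400 = 25600 (the additive constant -4 does not affect variance).
SD(M) = √400 = 20.
SD(W) = |a|·SD(M) = |-8|·20 = 160.

μ_W = -252, Var[W] = 25600, SD(W) = 160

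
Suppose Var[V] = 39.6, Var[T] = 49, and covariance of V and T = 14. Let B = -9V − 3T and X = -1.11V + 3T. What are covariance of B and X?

covariance of B and X = -376.776

By bilinearity, covariance of B and X = ac·Var[V] + bd·Var[T] + (ad+bc)·covariance of V and T, with a=-9, b=-3, c=-1.11, d=3.
ac·Var[V] = (-9)·(-1.11)·39.6 = 395.604
bd·Var[T] = (-3)·3·49 = -441
(ad+bc)·covariance of V and T = (-23.67)·14 = -331.38
covariance of B and X = 395.604 + (-441) + (-331.38) = -376.776.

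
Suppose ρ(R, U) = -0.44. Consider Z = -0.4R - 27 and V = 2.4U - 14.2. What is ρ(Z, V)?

ρ(Z, V) = 0.44

Linear rescalings preserve |correlation|; the slopes -0.4 and 2.4 have opposite signs, so the correlation flips sign: ρ(Z, V) = −ρ(R, U) = 0.44.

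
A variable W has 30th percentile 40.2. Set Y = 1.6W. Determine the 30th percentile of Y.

Since a = 1.6 > 0 the transformation is increasing, so the 30th percentile of Y = a·(P_{30} of W) + b = 1.6·40.2 = 64.32.

30th percentile of Y = 64.32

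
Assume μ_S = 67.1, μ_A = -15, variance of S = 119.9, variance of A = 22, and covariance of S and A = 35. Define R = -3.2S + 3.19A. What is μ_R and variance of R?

μ_R = (-3.2)·μ_S + 3.19·μ_A = (-3.2)·67.1 + 3.19·(-15) = -262.57.
variance of R = a²·variance of S + b²·variance of A + 2ab·covariance of S and A with a = -3.2, b = 3.19.
= (-3.2)²·119.9 + 3.19²·22 + 2·(-3.2)·3.19·35
= 1227.776 + 223.8742 + (-714.56) = 737.0902.

μ_R = -262.57, variance of R = 737.0902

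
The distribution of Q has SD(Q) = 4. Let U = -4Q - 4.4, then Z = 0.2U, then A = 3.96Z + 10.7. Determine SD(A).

SD(A) = 12.672

SD(U) = |-4|·4 = 16.
SD(Z) = |0.2|·16 = 3.2.
SD(A) = |3.96|·3.2 = 12.672.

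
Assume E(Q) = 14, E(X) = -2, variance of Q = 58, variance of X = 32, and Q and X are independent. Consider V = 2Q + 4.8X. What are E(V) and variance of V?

E(V) = 2·E(Q) + 4.8·E(X) = 2·14 + 4.8·(-2) = 18.4.
variance of V = a²·variance of Q + b²·variance of X + 2ab·Cov(Q, X) with a = 2, b = 4.8.
Independence gives Cov(Q, X) = 0.
= 2²·58 + 4.8²·32 + 2·2·4.8·0
= 232 + 737.28 + 0 = 969.28.

E(V) = 18.4, variance of V = 969.28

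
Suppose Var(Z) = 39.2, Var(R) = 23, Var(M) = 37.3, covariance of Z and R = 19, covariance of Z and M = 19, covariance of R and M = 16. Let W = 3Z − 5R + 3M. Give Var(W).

Var(W) = a²·Var(Z) + b²·Var(R) + c²·Var(M) + 2ab·covariance of Z and R + 2ac·covariance of Z and M + 2bc·covariance of R and M, with a = 3, b = -5, c = 3.
= 352.8 + 575 + 335.7 + (-570) + 342 + (-480)
= 555.5.

Var(W) = 555.5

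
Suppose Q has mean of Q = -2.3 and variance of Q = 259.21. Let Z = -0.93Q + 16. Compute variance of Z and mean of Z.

Z = -0.93Q + 16 is linear with a = -0.93, b = 16.
variance of Z = a²·variance of Q = (-0.93)²·259.21 = 224.190729 (the additive constant 16 does not affect variance).
mean of Z = a·mean of Q + b = (-0.93)·(-2.3) + 16 = 18.139.

variance of Z = 224.190729, mean of Z = 18.139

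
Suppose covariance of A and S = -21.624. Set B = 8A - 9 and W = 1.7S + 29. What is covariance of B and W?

covariance of B and W = -294.0864

covariance of B and W = a·c·covariance of A and S = 8·1.7·(-21.624) = -294.0864. Additive constants drop out.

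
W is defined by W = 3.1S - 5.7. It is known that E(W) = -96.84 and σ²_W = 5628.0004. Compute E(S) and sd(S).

From W = 3.1S - 5.7: E(W) = a·E(S) + b, so E(S) = (E(W) − b)/a = (-96.84 − (-5.7))/3.1 = -29.4.
sd(W) = √5628.0004 = 75.02.
sd(W) = |a|·sd(S), so sd(S) = 75.02/|3.1| = 24.2.

E(S) = -29.4, sd(S) = 24.2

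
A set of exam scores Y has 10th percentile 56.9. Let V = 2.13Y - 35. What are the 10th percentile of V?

Since a = 2.13 > 0 the transformation is increasing, so the 10th percentile of V = a·(P_{10} of Y) + b = 2.13·56.9 + (-35) = 86.197.

10th percentile of V = 86.197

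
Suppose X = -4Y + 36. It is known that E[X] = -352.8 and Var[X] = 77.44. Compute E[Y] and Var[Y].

E[Y] = 97.2, Var[Y] = 4.84

From X = -4Y + 36: E[X] = a·E[Y] + b, so E[Y] = (E[X] − b)/a = (-352.8 − 36)/(-4) = 97.2.
Var[X] = a²·Var[Y], so Var[Y] = 77.44/(-4)² = 4.84.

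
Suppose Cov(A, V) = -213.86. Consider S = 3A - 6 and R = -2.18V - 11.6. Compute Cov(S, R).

Cov(S, R) = 1398.6444

Cov(S, R) = a·c·Cov(A, V) = 3·(-2.18)·(-213.86) = 1398.6444. Additive constants drop out.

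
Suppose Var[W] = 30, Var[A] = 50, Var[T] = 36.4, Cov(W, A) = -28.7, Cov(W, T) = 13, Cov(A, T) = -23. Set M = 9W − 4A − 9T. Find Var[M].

Var[M] = a²·Var[W] + b²·Var[A] + c²·Var[T] + 2ab·Cov(W, A) + 2ac·Cov(W, T) + 2bc·Cov(A, T), with a = 9, b = -4, c = -9.
= 2430 + 800 + 2948.4 + 2066.4 + (-2106) + (-1656)
= 4482.8.

Var[M] = 4482.8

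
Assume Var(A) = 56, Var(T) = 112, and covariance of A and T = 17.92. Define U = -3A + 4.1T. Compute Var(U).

Var(U) = a²·Var(A) + b²·Var(T) + 2ab·covariance of A and T with a = -3, b = 4.1.
= (-3)²·56 + 4.1²·112 + 2·(-3)·4.1·17.92
= 504 + 1882.72 + (-440.832) = 1945.888.

Var(U) = 1945.888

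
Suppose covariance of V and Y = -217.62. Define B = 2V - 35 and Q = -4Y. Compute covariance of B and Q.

covariance of B and Q = 1740.96

covariance of B and Q = a·c·covariance of V and Y = 2·(-4)·(-217.62) = 1740.96. Additive constants drop out.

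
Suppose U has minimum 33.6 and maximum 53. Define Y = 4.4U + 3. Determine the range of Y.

Range(Y) = 85.36

Range of U = 53 − 33.6 = 19.4.
Range(Y) = |a|·Range(U) = |4.4|·19.4 = 85.36.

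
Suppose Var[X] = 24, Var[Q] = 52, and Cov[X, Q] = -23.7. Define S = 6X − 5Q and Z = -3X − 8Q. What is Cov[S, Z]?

Cov[S, Z] = 2430.1

By bilinearity, Cov[S, Z] = ac·Var[X] + bd·Var[Q] + (ad+bc)·Cov[X, Q], with a=6, b=-5, c=-3, d=-8.
ac·Var[X] = 6·(-3)·24 = -432
bd·Var[Q] = (-5)·(-8)·52 = 2080
(ad+bc)·Cov[X, Q] = (-33)·(-23.7) = 782.1
Cov[S, Z] = -432 + 2080 + 782.1 = 2430.1.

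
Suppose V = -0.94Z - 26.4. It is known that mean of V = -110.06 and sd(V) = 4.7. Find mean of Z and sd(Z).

mean of Z = 89, sd(Z) = 5

From V = -0.94Z - 26.4: mean of V = a·mean of Z + b, so mean of Z = (mean of V − b)/a = (-110.06 − (-26.4))/(-0.94) = 89.
sd(V) = |a|·sd(Z), so sd(Z) = 4.7/|-0.94| = 5.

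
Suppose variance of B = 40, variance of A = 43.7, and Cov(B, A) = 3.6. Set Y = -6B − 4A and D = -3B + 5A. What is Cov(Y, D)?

By bilinearity, Cov(Y, D) = ac·variance of B + bd·variance of A + (ad+bc)·Cov(B, A), with a=-6, b=-4, c=-3, d=5.
ac·variance of B = (-6)·(-3)·40 = 720
bd·variance of A = (-4)·5·43.7 = -874
(ad+bc)·Cov(B, A) = (-18)·3.6 = -64.8
Cov(Y, D) = 720 + (-874) + (-64.8) = -218.8.

Cov(Y, D) = -218.8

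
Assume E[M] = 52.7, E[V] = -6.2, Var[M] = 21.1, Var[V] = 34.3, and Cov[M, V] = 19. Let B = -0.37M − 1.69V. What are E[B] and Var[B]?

E[B] = (-0.37)·E[M] + (-1.69)·E[V] = (-0.37)·52.7 + (-1.69)·(-6.2) = -9.021.
Var[B] = a²·Var[M] + b²·Var[V] + 2ab·Cov[M, V] with a = -0.37, b = -1.69.
= (-0.37)²·21.1 + (-1.69)²·34.3 + 2·(-0.37)·(-1.69)·19
= 2.88859 + 97.96423 + 23.7614 = 124.61422.

E[B] = -9.021, Var[B] = 124.61422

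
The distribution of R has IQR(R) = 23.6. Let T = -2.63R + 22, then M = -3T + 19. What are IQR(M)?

IQR(T) = |-2.63|·23.6 = 62.068.
IQR(M) = |-3|·62.068 = 186.204.

IQR(M) = 186.204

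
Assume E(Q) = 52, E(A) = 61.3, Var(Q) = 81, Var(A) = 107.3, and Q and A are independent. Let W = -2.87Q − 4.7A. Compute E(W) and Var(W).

E(W) = -437.35, Var(W) = 3037.4459

E(W) = (-2.87)·E(Q) + (-4.7)·E(A) = (-2.87)·52 + (-4.7)·61.3 = -437.35.
Var(W) = a²·Var(Q) + b²·Var(A) + 2ab·covariance of Q and A with a = -2.87, b = -4.7.
Independence gives covariance of Q and A = 0.
= (-2.87)²·81 + (-4.7)²·107.3 + 2·(-2.87)·(-4.7)·0
= 667.1889 + 2370.257 + 0 = 3037.4459.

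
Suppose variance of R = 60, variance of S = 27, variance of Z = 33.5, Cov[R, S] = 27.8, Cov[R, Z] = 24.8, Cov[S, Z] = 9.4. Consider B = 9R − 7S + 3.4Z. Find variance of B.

variance of B = 4137.78

variance of B = a²·variance of R + b²·variance of S + c²·variance of Z + 2ab·Cov[R, S] + 2ac·Cov[R, Z] + 2bc·Cov[S, Z], with a = 9, b = -7, c = 3.4.
= 4860 + 1323 + 387.26 + (-3502.8) + 1517.76 + (-447.44)
= 4137.78.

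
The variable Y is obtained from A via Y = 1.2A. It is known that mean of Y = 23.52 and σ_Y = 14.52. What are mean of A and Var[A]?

From Y = 1.2A: mean of Y = a·mean of A + b, so mean of A = (mean of Y − b)/a = (23.52 − 0)/1.2 = 19.6.
Var[Y] = 14.52² = 210.8304.
Var[Y] = a²·Var[A], so Var[A] = 210.8304/1.2² = 146.41.

mean of A = 19.6, Var[A] = 146.41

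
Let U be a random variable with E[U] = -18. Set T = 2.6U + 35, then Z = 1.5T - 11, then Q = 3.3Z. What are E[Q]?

E[Q] = -94.71

E[T] = 2.6·(-18) + 35 = -11.8.
E[Z] = 1.5·(-11.8) + (-11) = -28.7.
E[Q] = 3.3·(-28.7) = -94.71.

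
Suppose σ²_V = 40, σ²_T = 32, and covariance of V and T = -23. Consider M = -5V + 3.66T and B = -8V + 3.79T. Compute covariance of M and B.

By bilinearity, covariance of M and B = ac·σ²_V + bd·σ²_T + (ad+bc)·covariance of V and T, with a=-5, b=3.66, c=-8, d=3.79.
ac·σ²_V = (-5)·(-8)·40 = 1600
bd·σ²_T = 3.66·3.79·32 = 443.8848
(ad+bc)·covariance of V and T = (-48.23)·(-23) = 1109.29
covariance of M and B = 1600 + 443.8848 + 1109.29 = 3153.1748.

covariance of M and B = 3153.1748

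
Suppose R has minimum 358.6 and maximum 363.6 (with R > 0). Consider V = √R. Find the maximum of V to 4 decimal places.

max(V) = 19.0683

√R is increasing on this domain, so max(V) comes from max(R) = 363.6: max(V) = √(363.6) ≈ 19.0683.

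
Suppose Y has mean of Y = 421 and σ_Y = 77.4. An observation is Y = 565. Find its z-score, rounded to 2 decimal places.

z = (Y − mean of Y) / σ_Y = (565 − 421) / 77.4 ≈ 1.86.

z = 1.86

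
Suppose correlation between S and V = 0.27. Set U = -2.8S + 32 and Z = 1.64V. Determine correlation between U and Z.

correlation between U and Z = -0.27

Linear rescalings preserve |correlation|; the slopes -2.8 and 1.64 have opposite signs, so the correlation flips sign: correlation between U and Z = −correlation between S and V = -0.27.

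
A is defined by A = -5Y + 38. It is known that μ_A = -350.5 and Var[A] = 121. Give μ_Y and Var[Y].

From A = -5Y + 38: μ_A = a·μ_Y + b, so μ_Y = (μ_A − b)/a = (-350.5 − 38)/(-5) = 77.7.
Var[A] = a²·Var[Y], so Var[Y] = 121/(-5)² = 4.84.

μ_Y = 77.7, Var[Y] = 4.84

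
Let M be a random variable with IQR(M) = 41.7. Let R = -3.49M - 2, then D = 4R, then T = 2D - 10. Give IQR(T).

IQR(T) = 1164.264

IQR(R) = |-3.49|·41.7 = 145.533.
IQR(D) = |4|·145.533 = 582.132.
IQR(T) = |2|·582.132 = 1164.264.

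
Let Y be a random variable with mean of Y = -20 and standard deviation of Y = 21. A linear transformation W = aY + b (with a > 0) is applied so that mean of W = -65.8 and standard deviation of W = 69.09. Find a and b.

a = 3.29, b = 0

standard deviation of W = a·standard deviation of Y (a > 0), so a = 69.09/21 = 3.29.
mean of W = a·mean of Y + b, so b = -65.8 − 3.29·(-20) = 0.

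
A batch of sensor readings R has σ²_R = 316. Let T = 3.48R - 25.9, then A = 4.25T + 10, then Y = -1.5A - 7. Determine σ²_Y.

σ²_Y = 155527.0551

σ²_T = 3.48²·316 = 3826.8864.
σ²_A = 4.25²·3826.8864 = 69123.1356.
σ²_Y = (-1.5)²·69123.1356 = 155527.0551.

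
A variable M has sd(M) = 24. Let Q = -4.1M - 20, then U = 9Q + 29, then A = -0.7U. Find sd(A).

sd(Q) = |-4.1|·24 = 98.4.
sd(U) = |9|·98.4 = 885.6.
sd(A) = |-0.7|·885.6 = 619.92.

sd(A) = 619.92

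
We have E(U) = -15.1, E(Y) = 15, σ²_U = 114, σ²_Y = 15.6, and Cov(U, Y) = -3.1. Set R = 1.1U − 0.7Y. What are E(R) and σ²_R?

E(R) = 1.1·E(U) + (-0.7)·E(Y) = 1.1·(-15.1) + (-0.7)·15 = -27.11.
σ²_R = a²·σ²_U + b²·σ²_Y + 2ab·Cov(U, Y) with a = 1.1, b = -0.7.
= 1.1²·114 + (-0.7)²·15.6 + 2·1.1·(-0.7)·(-3.1)
= 137.94 + 7.644 + 4.774 = 150.358.

E(R) = -27.11, σ²_R = 150.358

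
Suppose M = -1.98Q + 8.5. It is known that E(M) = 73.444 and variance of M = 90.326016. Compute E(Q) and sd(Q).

E(Q) = -32.8, sd(Q) = 4.8

From M = -1.98Q + 8.5: E(M) = a·E(Q) + b, so E(Q) = (E(M) − b)/a = (73.444 − 8.5)/(-1.98) = -32.8.
sd(M) = √90.326016 = 9.504.
sd(M) = |a|·sd(Q), so sd(Q) = 9.504/|-1.98| = 4.8.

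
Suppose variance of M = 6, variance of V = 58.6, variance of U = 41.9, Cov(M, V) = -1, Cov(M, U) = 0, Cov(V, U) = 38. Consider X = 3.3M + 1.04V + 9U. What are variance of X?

variance of X = a²·variance of M + b²·variance of V + c²·variance of U + 2ab·Cov(M, V) + 2ac·Cov(M, U) + 2bc·Cov(V, U), with a = 3.3, b = 1.04, c = 9.
= 65.34 + 63.38176 + 3393.9 + (-6.864) + 0 + 711.36
= 4227.11776.

variance of X = 4227.11776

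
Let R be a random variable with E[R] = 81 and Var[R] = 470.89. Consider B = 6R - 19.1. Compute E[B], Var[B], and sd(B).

E[B] = 466.9, Var[B] = 16952.04, sd(B) = 130.2

B = 6R - 19.1 is linear with a = 6, b = -19.1.
E[B] = a·E[R] + b = 6·81 + (-19.1) = 466.9.
Var[B] = a²·Var[R] = 6²·470.89 = 16952.04 (the additive constant -19.1 does not affect variance).
sd(R) = √470.89 = 21.7.
sd(B) = |a|·sd(R) = |6|·21.7 = 130.2.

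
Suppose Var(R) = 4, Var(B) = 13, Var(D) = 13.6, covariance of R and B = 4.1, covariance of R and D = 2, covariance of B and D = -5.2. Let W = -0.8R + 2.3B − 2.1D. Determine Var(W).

Var(W) = a²·Var(R) + b²·Var(B) + c²·Var(D) + 2ab·covariance of R and B + 2ac·covariance of R and D + 2bc·covariance of B and D, with a = -0.8, b = 2.3, c = -2.1.
= 2.56 + 68.77 + 59.976 + (-15.088) + 6.72 + 50.232
= 173.17.

Var(W) = 173.17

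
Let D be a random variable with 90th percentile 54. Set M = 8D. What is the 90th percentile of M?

90th percentile of M = 432

Since a = 8 > 0 the transformation is increasing, so the 90th percentile of M = a·(P_{90} of D) + b = 8·54 = 432.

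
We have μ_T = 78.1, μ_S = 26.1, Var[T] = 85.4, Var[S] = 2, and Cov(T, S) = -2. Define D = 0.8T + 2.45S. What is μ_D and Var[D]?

μ_D = 0.8·μ_T + 2.45·μ_S = 0.8·78.1 + 2.45·26.1 = 126.425.
Var[D] = a²·Var[T] + b²·Var[S] + 2ab·Cov(T, S) with a = 0.8, b = 2.45.
= 0.8²·85.4 + 2.45²·2 + 2·0.8·2.45·(-2)
= 54.656 + 12.005 + (-7.84) = 58.821.

μ_D = 126.425, Var[D] = 58.821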